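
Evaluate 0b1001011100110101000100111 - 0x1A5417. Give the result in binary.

0b1000101000001011000010000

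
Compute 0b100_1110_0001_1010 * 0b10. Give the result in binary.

Multiply each base-2 digit by 2, carrying:
  0×2 = 0 → write 0
  1×2 = 2 → write 0 carry 1
  0×2+1 = 1 → write 1
  1×2 = 2 → write 0 carry 1
  1×2+1 = 3 → write 1 carry 1
  0×2+1 = 1 → write 1
  0×2 = 0 → write 0
  0×2 = 0 → write 0
  0×2 = 0 → write 0
  1×2 = 2 → write 0 carry 1
  1×2+1 = 3 → write 1 carry 1
  1×2+1 = 3 → write 1 carry 1
  0×2+1 = 1 → write 1
  0×2 = 0 → write 0
  1×2 = 2 → write 0 carry 1
  remaining carry: 1

0b1001110000110100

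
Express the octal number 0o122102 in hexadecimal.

0xa442

Each octal digit is 3 bits: 1=001 2=010 2=010 1=001 0=000 2=010.
Group the bits into nibbles: 1010 0100 0100 0010 → a442.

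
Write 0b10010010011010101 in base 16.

0x124d5

Group the bits into nibbles: 0001 0010 0100 1101 0101 → 124d5.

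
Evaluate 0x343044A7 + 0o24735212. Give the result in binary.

0b110100100000111111111100110001

0x343044A7 = 0b110100001100000100010010100111 in binary.
0o24735212 = 0b10100111011101010001010 in binary.
Add column by column in base 2, right to left:
  1+0 = 1
  1+1 = 0 carry 1
  1+0+1 = 0 carry 1
  0+1+1 = 0 carry 1
  0+0+1 = 1
  1+0 = 1
  0+0 = 0
  1+1 = 0 carry 1
  0+0+1 = 1
  0+1 = 1
  1+0 = 1
  0+1 = 1
  0+1 = 1
  0+1 = 1
  1+0 = 1
  0+1 = 1
  0+1 = 1
  0+1 = 1
  0+0 = 0
  0+0 = 0
  1+1 = 0 carry 1
  1+0+1 = 0 carry 1
  0+1+1 = 0 carry 1
  0+0+1 = 1
  0+0 = 0
  0+0 = 0
  1+0 = 1
  0+0 = 0
  1+0 = 1
  1+0 = 1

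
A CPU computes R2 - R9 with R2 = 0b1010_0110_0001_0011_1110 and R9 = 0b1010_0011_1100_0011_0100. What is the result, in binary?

0b10010100001010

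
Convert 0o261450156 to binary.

Each octal digit is 3 bits: 2=010 6=110 1=001 4=100 5=101 0=000 1=001 5=101 6=110.

0b10110001100101000001101110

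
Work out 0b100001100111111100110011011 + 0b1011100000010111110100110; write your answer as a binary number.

Add column by column in base 2, right to left:
  1+0 = 1
  1+1 = 0 carry 1
  0+1+1 = 0 carry 1
  1+0+1 = 0 carry 1
  1+0+1 = 0 carry 1
  0+1+1 = 0 carry 1
  0+0+1 = 1
  1+1 = 0 carry 1
  1+1+1 = 1 carry 1
  0+1+1 = 0 carry 1
  0+1+1 = 0 carry 1
  1+1+1 = 1 carry 1
  1+0+1 = 0 carry 1
  1+1+1 = 1 carry 1
  1+0+1 = 0 carry 1
  1+0+1 = 0 carry 1
  1+0+1 = 0 carry 1
  1+0+1 = 0 carry 1
  0+0+1 = 1
  0+0 = 0
  1+1 = 0 carry 1
  1+1+1 = 1 carry 1
  0+1+1 = 0 carry 1
  0+0+1 = 1
  0+1 = 1
  0+0 = 0
  1+0 = 1

0b101101001000010100101000001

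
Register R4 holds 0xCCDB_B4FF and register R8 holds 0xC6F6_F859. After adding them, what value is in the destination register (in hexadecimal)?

Add column by column in base 16, right to left:
  F+9 = 8 carry 1
  F+5+1 = 5 carry 1
  4+8+1 = D
  B+F = A carry 1
  B+6+1 = 2 carry 1
  D+F+1 = D carry 1
  C+6+1 = 3 carry 1
  C+C+1 = 9 carry 1
  final carry 1

0x193D2AD58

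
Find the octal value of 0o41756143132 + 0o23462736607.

0o65441101741

Add column by column in base 8, right to left:
  2+7 = 1 carry 1
  3+0+1 = 4
  1+6 = 7
  3+6 = 1 carry 1
  4+3+1 = 0 carry 1
  1+7+1 = 1 carry 1
  6+2+1 = 1 carry 1
  5+6+1 = 4 carry 1
  7+4+1 = 4 carry 1
  1+3+1 = 5
  4+2 = 6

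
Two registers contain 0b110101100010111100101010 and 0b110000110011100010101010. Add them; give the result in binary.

Add column by column in base 2, right to left:
  0+0 = 0
  1+1 = 0 carry 1
  0+0+1 = 1
  1+1 = 0 carry 1
  0+0+1 = 1
  1+1 = 0 carry 1
  0+0+1 = 1
  0+1 = 1
  1+0 = 1
  1+0 = 1
  1+0 = 1
  1+1 = 0 carry 1
  0+1+1 = 0 carry 1
  1+1+1 = 1 carry 1
  0+0+1 = 1
  0+0 = 0
  0+1 = 1
  1+1 = 0 carry 1
  1+0+1 = 0 carry 1
  0+0+1 = 1
  1+0 = 1
  0+0 = 0
  1+1 = 0 carry 1
  1+1+1 = 1 carry 1
  final carry 1

0b1100110010110011111010100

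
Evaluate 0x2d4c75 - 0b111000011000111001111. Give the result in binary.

0b100010001101010100110

0x2d4c75 = 0b1011010100110001110101 in binary.
Subtract column by column in base 2:
  1-1 → 0
  0-1 → 1 (borrow)
  1-1-1 → 1 (borrow)
  0-1-1 → 0 (borrow)
  1-0-1 → 0
  1-0 → 1
  1-1 → 0
  0-1 → 1 (borrow)
  0-1-1 → 0 (borrow)
  0-0-1 → 1 (borrow)
  1-0-1 → 0
  1-0 → 1
  0-1 → 1 (borrow)
  0-1-1 → 0 (borrow)
  1-0-1 → 0
  0-0 → 0
  1-0 → 1
  0-0 → 0
  1-1 → 0
  1-1 → 0
  0-1 → 1 (borrow)
  1-0-1 → 0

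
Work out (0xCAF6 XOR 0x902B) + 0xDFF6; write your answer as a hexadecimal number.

0x13AD3

First 0xCAF6 XOR 0x902B = 0x5ADD.
Add column by column in base 16, right to left:
  D+6 = 3 carry 1
  D+F+1 = D carry 1
  A+F+1 = A carry 1
  5+D+1 = 3 carry 1
  final carry 1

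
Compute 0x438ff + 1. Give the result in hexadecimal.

The trailing 2 digits are F (max in base 16), so adding 1 cascades: they roll to 0 and the next digit up increments.

0x43900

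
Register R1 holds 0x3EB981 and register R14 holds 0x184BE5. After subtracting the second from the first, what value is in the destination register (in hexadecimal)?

Subtract column by column in base 16:
  1-5 → C (borrow)
  8-E-1 → 9 (borrow)
  9-B-1 → D (borrow)
  B-4-1 → 6
  E-8 → 6
  3-1 → 2

0x266D9C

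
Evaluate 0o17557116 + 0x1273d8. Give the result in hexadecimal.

0o17557116 = 0x3ede4e in hexadecimal.
Add column by column in base 16, right to left:
  e+8 = 6 carry 1
  4+d+1 = 2 carry 1
  e+3+1 = 2 carry 1
  d+7+1 = 5 carry 1
  e+2+1 = 1 carry 1
  3+1+1 = 5

0x515226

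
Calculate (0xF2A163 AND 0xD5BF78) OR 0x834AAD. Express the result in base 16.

0xF2A163 AND 0xD5BF78 = 0xD0A160.
Then OR with 0x834AAD.

0xD3EBED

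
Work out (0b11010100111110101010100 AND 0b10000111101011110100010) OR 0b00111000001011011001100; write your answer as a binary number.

0b10111100101011111001100

0b11010100111110101010100 AND 0b10000111101011110100010 = 0b10000100101010100000000.
Then OR with 0b00111000001011011001100.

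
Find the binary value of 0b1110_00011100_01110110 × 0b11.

0b1010100101010101100010

Multiply each base-2 digit by 3, carrying:
  0×3 = 0 → write 0
  1×3 = 3 → write 1 carry 1
  1×3+1 = 4 → write 0 carry 2
  0×3+2 = 2 → write 0 carry 1
  1×3+1 = 4 → write 0 carry 2
  1×3+2 = 5 → write 1 carry 2
  1×3+2 = 5 → write 1 carry 2
  0×3+2 = 2 → write 0 carry 1
  0×3+1 = 1 → write 1
  0×3 = 0 → write 0
  1×3 = 3 → write 1 carry 1
  1×3+1 = 4 → write 0 carry 2
  1×3+2 = 5 → write 1 carry 2
  0×3+2 = 2 → write 0 carry 1
  0×3+1 = 1 → write 1
  0×3 = 0 → write 0
  0×3 = 0 → write 0
  1×3 = 3 → write 1 carry 1
  1×3+1 = 4 → write 0 carry 2
  1×3+2 = 5 → write 1 carry 2
  remaining carry: 10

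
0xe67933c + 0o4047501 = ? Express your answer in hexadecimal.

0xe77e27d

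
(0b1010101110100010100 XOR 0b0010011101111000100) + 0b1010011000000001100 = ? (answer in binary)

First 0b1010101110100010100 XOR 0b0010011101111000100 = 0b1000110011011010000.
Add column by column in base 2, right to left:
  0+0 = 0
  0+0 = 0
  0+1 = 1
  0+1 = 1
  1+0 = 1
  0+0 = 0
  1+0 = 1
  1+0 = 1
  0+0 = 0
  1+0 = 1
  1+0 = 1
  0+0 = 0
  0+1 = 1
  1+1 = 0 carry 1
  1+0+1 = 0 carry 1
  0+0+1 = 1
  0+1 = 1
  0+0 = 0
  1+1 = 0 carry 1
  final carry 1

0b10011001011011011100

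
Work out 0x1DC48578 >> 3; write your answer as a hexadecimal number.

0x3B890AF

3 bits is not a whole number of base-16 digits; in binary: 11101110001001000010101111000 >> 3 = 11101110001001000010101111.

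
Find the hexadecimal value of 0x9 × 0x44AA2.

0x269FB2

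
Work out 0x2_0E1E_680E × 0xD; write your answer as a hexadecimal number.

0x1AB78B48B6

Multiply each base-16 digit by 13, carrying:
  E×13 = 182 → write 6 carry 11
  0×13+11 = 11 → write B
  8×13 = 104 → write 8 carry 6
  6×13+6 = 84 → write 4 carry 5
  E×13+5 = 187 → write B carry 11
  1×13+11 = 24 → write 8 carry 1
  E×13+1 = 183 → write 7 carry 11
  0×13+11 = 11 → write B
  2×13 = 26 → write A carry 1
  remaining carry: 1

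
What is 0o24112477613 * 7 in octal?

0o215012276315

Multiply each base-8 digit by 7, carrying:
  3×7 = 21 → write 5 carry 2
  1×7+2 = 9 → write 1 carry 1
  6×7+1 = 43 → write 3 carry 5
  7×7+5 = 54 → write 6 carry 6
  7×7+6 = 55 → write 7 carry 6
  4×7+6 = 34 → write 2 carry 4
  2×7+4 = 18 → write 2 carry 2
  1×7+2 = 9 → write 1 carry 1
  1×7+1 = 8 → write 0 carry 1
  4×7+1 = 29 → write 5 carry 3
  2×7+3 = 17 → write 1 carry 2
  remaining carry: 2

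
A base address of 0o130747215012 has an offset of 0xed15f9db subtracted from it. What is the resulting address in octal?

0o73241620057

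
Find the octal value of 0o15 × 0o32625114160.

0o534222736660

Multiply each base-8 digit by 13, carrying:
  0×13 = 0 → write 0
  6×13 = 78 → write 6 carry 9
  1×13+9 = 22 → write 6 carry 2
  4×13+2 = 54 → write 6 carry 6
  1×13+6 = 19 → write 3 carry 2
  1×13+2 = 15 → write 7 carry 1
  5×13+1 = 66 → write 2 carry 8
  2×13+8 = 34 → write 2 carry 4
  6×13+4 = 82 → write 2 carry 10
  2×13+10 = 36 → write 4 carry 4
  3×13+4 = 43 → write 3 carry 5
  remaining carry: 5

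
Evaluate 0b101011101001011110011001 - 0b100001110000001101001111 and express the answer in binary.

Subtract column by column in base 2:
  1-1 → 0
  0-1 → 1 (borrow)
  0-1-1 → 0 (borrow)
  1-1-1 → 1 (borrow)
  1-0-1 → 0
  0-0 → 0
  0-1 → 1 (borrow)
  1-0-1 → 0
  1-1 → 0
  1-1 → 0
  1-0 → 1
  0-0 → 0
  1-0 → 1
  0-0 → 0
  0-0 → 0
  1-0 → 1
  0-1 → 1 (borrow)
  1-1-1 → 1 (borrow)
  1-1-1 → 1 (borrow)
  1-0-1 → 0
  0-0 → 0
  1-0 → 1
  0-0 → 0
  1-1 → 0

0b1001111001010001001010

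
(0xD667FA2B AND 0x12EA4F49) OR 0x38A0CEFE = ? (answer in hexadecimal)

0x3AE2CEFF

0xD667FA2B AND 0x12EA4F49 = 0x12624A09.
Then OR with 0x38A0CEFE.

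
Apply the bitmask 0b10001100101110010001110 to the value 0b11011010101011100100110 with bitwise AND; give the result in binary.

AND bit by bit (1 only where both bits are 1):
  11011010101011100100110
& 10001100101110010001110
= 10001000101010000000110

0b10001000101010000000110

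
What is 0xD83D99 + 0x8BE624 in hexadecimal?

0x16423BD

Add column by column in base 16, right to left:
  9+4 = D
  9+2 = B
  D+6 = 3 carry 1
  3+E+1 = 2 carry 1
  8+B+1 = 4 carry 1
  D+8+1 = 6 carry 1
  final carry 1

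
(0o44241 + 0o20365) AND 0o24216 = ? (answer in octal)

0o24206

Add column by column in base 8, right to left:
  1+5 = 6
  4+6 = 2 carry 1
  2+3+1 = 6
  4+0 = 4
  4+2 = 6
Sum = 0o64626; now AND with 0o24216:
  6&2=2, 4&4=4, 6&2=2, 2&1=0, 6&6=6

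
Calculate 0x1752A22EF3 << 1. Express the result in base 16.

0x2EA5445DE6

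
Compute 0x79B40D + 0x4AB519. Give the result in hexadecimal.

Add column by column in base 16, right to left:
  D+9 = 6 carry 1
  0+1+1 = 2
  4+5 = 9
  B+B = 6 carry 1
  9+A+1 = 4 carry 1
  7+4+1 = C

0xC46926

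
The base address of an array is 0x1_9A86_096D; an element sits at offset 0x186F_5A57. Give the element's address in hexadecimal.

Add column by column in base 16, right to left:
  D+7 = 4 carry 1
  6+5+1 = C
  9+A = 3 carry 1
  0+5+1 = 6
  6+F = 5 carry 1
  8+6+1 = F
  A+8 = 2 carry 1
  9+1+1 = B
  1+0 = 1

0x1B2F563C4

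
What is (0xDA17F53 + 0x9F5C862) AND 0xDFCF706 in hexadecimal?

Add column by column in base 16, right to left:
  3+2 = 5
  5+6 = B
  F+8 = 7 carry 1
  7+C+1 = 4 carry 1
  1+5+1 = 7
  A+F = 9 carry 1
  D+9+1 = 7 carry 1
  final carry 1
Sum = 0x179747B5; now AND with 0xDFCF706:
  1&0=0, 7&D=5, 9&F=9, 7&C=4, 4&F=4, 7&7=7, B&0=0, 5&6=4

0x5944704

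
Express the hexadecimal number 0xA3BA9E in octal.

0o50735236

Expand each hex digit to 4 bits: A=1010 3=0011 B=1011 A=1010 9=1001 E=1110.
Group the bits in threes: 101 000 111 011 101 010 011 110 → 50735236.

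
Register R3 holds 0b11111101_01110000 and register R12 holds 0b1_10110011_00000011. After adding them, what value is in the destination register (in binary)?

0b101011000001110011

Add column by column in base 2, right to left:
  0+1 = 1
  0+1 = 1
  0+0 = 0
  0+0 = 0
  1+0 = 1
  1+0 = 1
  1+0 = 1
  0+0 = 0
  1+1 = 0 carry 1
  0+1+1 = 0 carry 1
  1+0+1 = 0 carry 1
  1+0+1 = 0 carry 1
  1+1+1 = 1 carry 1
  1+1+1 = 1 carry 1
  1+0+1 = 0 carry 1
  1+1+1 = 1 carry 1
  0+1+1 = 0 carry 1
  final carry 1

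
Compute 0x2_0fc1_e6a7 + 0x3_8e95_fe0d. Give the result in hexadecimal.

Add column by column in base 16, right to left:
  7+d = 4 carry 1
  a+0+1 = b
  6+e = 4 carry 1
  e+f+1 = e carry 1
  1+5+1 = 7
  c+9 = 5 carry 1
  f+e+1 = e carry 1
  0+8+1 = 9
  2+3 = 5

0x59e57e4b4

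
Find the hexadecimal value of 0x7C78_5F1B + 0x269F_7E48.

0xA317DD63

Add column by column in base 16, right to left:
  B+8 = 3 carry 1
  1+4+1 = 6
  F+E = D carry 1
  5+7+1 = D
  8+F = 7 carry 1
  7+9+1 = 1 carry 1
  C+6+1 = 3 carry 1
  7+2+1 = A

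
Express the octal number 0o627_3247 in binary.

0b110010111011010100111

Each octal digit is 3 bits: 6=110 2=010 7=111 3=011 2=010 4=100 7=111.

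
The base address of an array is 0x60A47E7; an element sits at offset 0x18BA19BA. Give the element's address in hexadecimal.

0x1EC461A1

Add column by column in base 16, right to left:
  7+A = 1 carry 1
  E+B+1 = A carry 1
  7+9+1 = 1 carry 1
  4+1+1 = 6
  A+A = 4 carry 1
  0+B+1 = C
  6+8 = E
  0+1 = 1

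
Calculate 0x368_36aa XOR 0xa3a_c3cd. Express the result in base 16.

XOR each hex digit independently (no carries):
  3^a=9, 6^3=5, 8^a=2, 3^c=f, 6^3=5, a^c=6, a^d=7

0x952f567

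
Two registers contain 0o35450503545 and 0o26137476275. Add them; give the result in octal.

0o63610202042

Add column by column in base 8, right to left:
  5+5 = 2 carry 1
  4+7+1 = 4 carry 1
  5+2+1 = 0 carry 1
  3+6+1 = 2 carry 1
  0+7+1 = 0 carry 1
  5+4+1 = 2 carry 1
  0+7+1 = 0 carry 1
  5+3+1 = 1 carry 1
  4+1+1 = 6
  5+6 = 3 carry 1
  3+2+1 = 6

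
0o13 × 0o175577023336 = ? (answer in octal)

Multiply each base-8 digit by 11, carrying:
  6×11 = 66 → write 2 carry 8
  3×11+8 = 41 → write 1 carry 5
  3×11+5 = 38 → write 6 carry 4
  3×11+4 = 37 → write 5 carry 4
  2×11+4 = 26 → write 2 carry 3
  0×11+3 = 3 → write 3
  7×11 = 77 → write 5 carry 9
  7×11+9 = 86 → write 6 carry 10
  5×11+10 = 65 → write 1 carry 8
  5×11+8 = 63 → write 7 carry 7
  7×11+7 = 84 → write 4 carry 10
  1×11+10 = 21 → write 5 carry 2
  remaining carry: 2

0o2547165325612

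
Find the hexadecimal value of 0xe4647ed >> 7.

7 bits is not a whole number of base-16 digits; in binary: 1110010001100100011111101101 >> 7 = 111001000110010001111.

0x1c8c8f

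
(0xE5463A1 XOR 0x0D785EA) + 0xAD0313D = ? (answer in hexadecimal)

First 0xE5463A1 XOR 0x0D785EA = 0xE83E64B.
Add column by column in base 16, right to left:
  B+D = 8 carry 1
  4+3+1 = 8
  6+1 = 7
  E+3 = 1 carry 1
  3+0+1 = 4
  8+D = 5 carry 1
  E+A+1 = 9 carry 1
  final carry 1

0x19541788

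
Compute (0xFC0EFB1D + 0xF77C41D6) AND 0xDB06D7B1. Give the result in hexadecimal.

0xD30214B1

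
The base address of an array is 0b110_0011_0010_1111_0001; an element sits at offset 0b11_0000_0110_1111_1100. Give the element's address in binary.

0b10010011100111101101

Add column by column in base 2, right to left:
  1+0 = 1
  0+0 = 0
  0+1 = 1
  0+1 = 1
  1+1 = 0 carry 1
  1+1+1 = 1 carry 1
  1+1+1 = 1 carry 1
  1+1+1 = 1 carry 1
  0+0+1 = 1
  1+1 = 0 carry 1
  0+1+1 = 0 carry 1
  0+0+1 = 1
  1+0 = 1
  1+0 = 1
  0+0 = 0
  0+0 = 0
  0+1 = 1
  1+1 = 0 carry 1
  1+0+1 = 0 carry 1
  final carry 1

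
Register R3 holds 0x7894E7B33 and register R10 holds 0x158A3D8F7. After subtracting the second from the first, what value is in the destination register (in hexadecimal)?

Subtract column by column in base 16:
  3-7 → C (borrow)
  3-F-1 → 3 (borrow)
  B-8-1 → 2
  7-D → A (borrow)
  E-3-1 → A
  4-A → A (borrow)
  9-8-1 → 0
  8-5 → 3
  7-1 → 6

0x630AAA23C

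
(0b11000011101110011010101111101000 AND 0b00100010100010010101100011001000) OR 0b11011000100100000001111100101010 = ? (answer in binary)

0b11011010100110010001111111101010

0b11000011101110011010101111101000 AND 0b00100010100010010101100011001000 = 0b00000010100010010000100011001000.
Then OR with 0b11011000100100000001111100101010.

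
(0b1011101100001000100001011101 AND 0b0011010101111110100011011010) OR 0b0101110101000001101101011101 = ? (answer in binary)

0b1011101100001000100001011101 AND 0b0011010101111110100011011010 = 0b0011000100001000100001011000.
Then OR with 0b0101110101000001101101011101.

0b111110101001001101101011101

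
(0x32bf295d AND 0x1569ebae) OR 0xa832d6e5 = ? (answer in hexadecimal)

0xb83bffed

0x32bf295d AND 0x1569ebae = 0x1029290c.
Then OR with 0xa832d6e5.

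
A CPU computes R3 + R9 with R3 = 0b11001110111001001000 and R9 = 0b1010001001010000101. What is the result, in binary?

0b100100000000011001101

Add column by column in base 2, right to left:
  0+1 = 1
  0+0 = 0
  0+1 = 1
  1+0 = 1
  0+0 = 0
  0+0 = 0
  1+0 = 1
  0+1 = 1
  0+0 = 0
  1+1 = 0 carry 1
  1+0+1 = 0 carry 1
  1+0+1 = 0 carry 1
  0+1+1 = 0 carry 1
  1+0+1 = 0 carry 1
  1+0+1 = 0 carry 1
  1+0+1 = 0 carry 1
  0+1+1 = 0 carry 1
  0+0+1 = 1
  1+1 = 0 carry 1
  1+0+1 = 0 carry 1
  final carry 1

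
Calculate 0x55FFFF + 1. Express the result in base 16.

The trailing 4 digits are F (max in base 16), so adding 1 cascades: they roll to 0 and the next digit up increments.

0x560000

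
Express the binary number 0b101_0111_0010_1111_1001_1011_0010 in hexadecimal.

0x572F9B2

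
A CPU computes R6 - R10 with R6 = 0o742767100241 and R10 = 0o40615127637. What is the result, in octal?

0o702151750402

Subtract column by column in base 8:
  1-7 → 2 (borrow)
  4-3-1 → 0
  2-6 → 4 (borrow)
  0-7-1 → 0 (borrow)
  0-2-1 → 5 (borrow)
  1-1-1 → 7 (borrow)
  7-5-1 → 1
  6-1 → 5
  7-6 → 1
  2-0 → 2
  4-4 → 0
  7-0 → 7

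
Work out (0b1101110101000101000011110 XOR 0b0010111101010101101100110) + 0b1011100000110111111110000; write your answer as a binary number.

First 0b1101110101000101000011110 XOR 0b0010111101010101101100110 = 0b1111001000010000101111000.
Add column by column in base 2, right to left:
  0+0 = 0
  0+0 = 0
  0+0 = 0
  1+0 = 1
  1+1 = 0 carry 1
  1+1+1 = 1 carry 1
  1+1+1 = 1 carry 1
  0+1+1 = 0 carry 1
  1+1+1 = 1 carry 1
  0+1+1 = 0 carry 1
  0+1+1 = 0 carry 1
  0+1+1 = 0 carry 1
  0+0+1 = 1
  1+1 = 0 carry 1
  0+1+1 = 0 carry 1
  0+0+1 = 1
  0+0 = 0
  0+0 = 0
  1+0 = 1
  0+0 = 0
  0+1 = 1
  1+1 = 0 carry 1
  1+1+1 = 1 carry 1
  1+0+1 = 0 carry 1
  1+1+1 = 1 carry 1
  final carry 1

0b11010101001001000101101000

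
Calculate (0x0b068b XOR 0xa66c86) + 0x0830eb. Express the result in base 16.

0xb59af8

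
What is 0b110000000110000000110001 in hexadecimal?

Group the bits into nibbles: 1100 0000 0110 0000 0011 0001 → c06031.

0xc06031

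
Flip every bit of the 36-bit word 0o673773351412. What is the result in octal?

0o104004426365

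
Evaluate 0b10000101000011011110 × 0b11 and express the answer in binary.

0b110001111001010011010

Multiply each base-2 digit by 3, carrying:
  0×3 = 0 → write 0
  1×3 = 3 → write 1 carry 1
  1×3+1 = 4 → write 0 carry 2
  1×3+2 = 5 → write 1 carry 2
  1×3+2 = 5 → write 1 carry 2
  0×3+2 = 2 → write 0 carry 1
  1×3+1 = 4 → write 0 carry 2
  1×3+2 = 5 → write 1 carry 2
  0×3+2 = 2 → write 0 carry 1
  0×3+1 = 1 → write 1
  0×3 = 0 → write 0
  0×3 = 0 → write 0
  1×3 = 3 → write 1 carry 1
  0×3+1 = 1 → write 1
  1×3 = 3 → write 1 carry 1
  0×3+1 = 1 → write 1
  0×3 = 0 → write 0
  0×3 = 0 → write 0
  0×3 = 0 → write 0
  1×3 = 3 → write 1 carry 1
  remaining carry: 1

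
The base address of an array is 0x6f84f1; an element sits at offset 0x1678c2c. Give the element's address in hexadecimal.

Add column by column in base 16, right to left:
  1+c = d
  f+2 = 1 carry 1
  4+c+1 = 1 carry 1
  8+8+1 = 1 carry 1
  f+7+1 = 7 carry 1
  6+6+1 = d
  0+1 = 1

0x1d7111d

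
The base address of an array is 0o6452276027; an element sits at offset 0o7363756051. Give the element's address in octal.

0o16036254100

Add column by column in base 8, right to left:
  7+1 = 0 carry 1
  2+5+1 = 0 carry 1
  0+0+1 = 1
  6+6 = 4 carry 1
  7+5+1 = 5 carry 1
  2+7+1 = 2 carry 1
  2+3+1 = 6
  5+6 = 3 carry 1
  4+3+1 = 0 carry 1
  6+7+1 = 6 carry 1
  final carry 1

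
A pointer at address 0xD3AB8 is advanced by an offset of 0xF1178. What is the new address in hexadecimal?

Add column by column in base 16, right to left:
  8+8 = 0 carry 1
  B+7+1 = 3 carry 1
  A+1+1 = C
  3+1 = 4
  D+F = C carry 1
  final carry 1

0x1C4C30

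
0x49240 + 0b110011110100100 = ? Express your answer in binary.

0x49240 = 0b1001001001001000000 in binary.
Add column by column in base 2, right to left:
  0+0 = 0
  0+0 = 0
  0+1 = 1
  0+0 = 0
  0+0 = 0
  0+1 = 1
  1+0 = 1
  0+1 = 1
  0+1 = 1
  1+1 = 0 carry 1
  0+1+1 = 0 carry 1
  0+0+1 = 1
  1+0 = 1
  0+1 = 1
  0+1 = 1
  1+0 = 1
  0+0 = 0
  0+0 = 0
  1+0 = 1

0b1001111100111100100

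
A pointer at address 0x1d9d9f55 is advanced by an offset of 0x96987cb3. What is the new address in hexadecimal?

Add column by column in base 16, right to left:
  5+3 = 8
  5+b = 0 carry 1
  f+c+1 = c carry 1
  9+7+1 = 1 carry 1
  d+8+1 = 6 carry 1
  9+9+1 = 3 carry 1
  d+6+1 = 4 carry 1
  1+9+1 = b

0xb4361c08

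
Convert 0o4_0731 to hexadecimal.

0x41D9

Each octal digit is 3 bits: 4=100 0=000 7=111 3=011 1=001.
Group the bits into nibbles: 0100 0001 1101 1001 → 41D9.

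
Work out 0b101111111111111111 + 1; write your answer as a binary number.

0b110000000000000000

The trailing 16 digits are 1 (max in base 2), so adding 1 cascades: they roll to 0 and the next digit up increments.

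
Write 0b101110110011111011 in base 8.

Group the bits in threes: 101 110 110 011 111 011 → 566373.

0o566373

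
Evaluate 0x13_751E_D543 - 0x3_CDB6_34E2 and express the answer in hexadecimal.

Subtract column by column in base 16:
  3-2 → 1
  4-E → 6 (borrow)
  5-4-1 → 0
  D-3 → A
  E-6 → 8
  1-B → 6 (borrow)
  5-D-1 → 7 (borrow)
  7-C-1 → A (borrow)
  3-3-1 → F (borrow)
  1-0-1 → 0

0xFA768A061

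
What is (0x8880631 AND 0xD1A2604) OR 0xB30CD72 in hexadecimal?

0xB38CF72

0x8880631 AND 0xD1A2604 = 0x8080600.
Then OR with 0xB30CD72.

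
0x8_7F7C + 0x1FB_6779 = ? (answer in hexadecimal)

0x203E6F5

Add column by column in base 16, right to left:
  C+9 = 5 carry 1
  7+7+1 = F
  F+7 = 6 carry 1
  7+6+1 = E
  8+B = 3 carry 1
  0+F+1 = 0 carry 1
  0+1+1 = 2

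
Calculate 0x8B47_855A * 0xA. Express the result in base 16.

0x570CB3584

Multiply each base-16 digit by 10, carrying:
  A×10 = 100 → write 4 carry 6
  5×10+6 = 56 → write 8 carry 3
  5×10+3 = 53 → write 5 carry 3
  8×10+3 = 83 → write 3 carry 5
  7×10+5 = 75 → write B carry 4
  4×10+4 = 44 → write C carry 2
  B×10+2 = 112 → write 0 carry 7
  8×10+7 = 87 → write 7 carry 5
  remaining carry: 5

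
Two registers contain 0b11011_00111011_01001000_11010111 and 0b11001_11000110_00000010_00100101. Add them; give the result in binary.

0b110101000000010100101011111100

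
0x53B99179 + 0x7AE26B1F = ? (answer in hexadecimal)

0xCE9BFC98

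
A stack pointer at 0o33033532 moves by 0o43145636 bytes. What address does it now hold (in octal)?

Add column by column in base 8, right to left:
  2+6 = 0 carry 1
  3+3+1 = 7
  5+6 = 3 carry 1
  3+5+1 = 1 carry 1
  3+4+1 = 0 carry 1
  0+1+1 = 2
  3+3 = 6
  3+4 = 7

0o76201370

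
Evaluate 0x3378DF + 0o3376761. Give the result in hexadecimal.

0x4176D0

0o3376761 = 0xDFDF1 in hexadecimal.
Add column by column in base 16, right to left:
  F+1 = 0 carry 1
  D+F+1 = D carry 1
  8+D+1 = 6 carry 1
  7+F+1 = 7 carry 1
  3+D+1 = 1 carry 1
  3+0+1 = 4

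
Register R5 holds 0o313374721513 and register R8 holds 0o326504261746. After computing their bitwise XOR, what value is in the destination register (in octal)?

0o035670540255

XOR each oct digit independently (no carries):
  3^3=0, 1^2=3, 3^6=5, 3^5=6, 7^0=7, 4^4=0, 7^2=5, 2^6=4, 1^1=0, 5^7=2, 1^4=5, 3^6=5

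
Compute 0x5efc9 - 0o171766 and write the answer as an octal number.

0o1175723

0x5efc9 = 0o1367711 in octal.
Subtract column by column in base 8:
  1-6 → 3 (borrow)
  1-6-1 → 2 (borrow)
  7-7-1 → 7 (borrow)
  7-1-1 → 5
  6-7 → 7 (borrow)
  3-1-1 → 1
  1-0 → 1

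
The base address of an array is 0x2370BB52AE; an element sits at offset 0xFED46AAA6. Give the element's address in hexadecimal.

0x335E01FD54

Add column by column in base 16, right to left:
  E+6 = 4 carry 1
  A+A+1 = 5 carry 1
  2+A+1 = D
  5+A = F
  B+6 = 1 carry 1
  B+4+1 = 0 carry 1
  0+D+1 = E
  7+E = 5 carry 1
  3+F+1 = 3 carry 1
  2+0+1 = 3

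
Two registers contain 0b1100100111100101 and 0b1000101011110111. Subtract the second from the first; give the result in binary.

0b11111011101110

Subtract column by column in base 2:
  1-1 → 0
  0-1 → 1 (borrow)
  1-1-1 → 1 (borrow)
  0-0-1 → 1 (borrow)
  0-1-1 → 0 (borrow)
  1-1-1 → 1 (borrow)
  1-1-1 → 1 (borrow)
  1-1-1 → 1 (borrow)
  1-0-1 → 0
  0-1 → 1 (borrow)
  0-0-1 → 1 (borrow)
  1-1-1 → 1 (borrow)
  0-0-1 → 1 (borrow)
  0-0-1 → 1 (borrow)
  1-0-1 → 0
  1-1 → 0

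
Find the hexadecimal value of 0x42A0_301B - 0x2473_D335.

Subtract column by column in base 16:
  B-5 → 6
  1-3 → E (borrow)
  0-3-1 → C (borrow)
  3-D-1 → 5 (borrow)
  0-3-1 → C (borrow)
  A-7-1 → 2
  2-4 → E (borrow)
  4-2-1 → 1

0x1E2C5CE6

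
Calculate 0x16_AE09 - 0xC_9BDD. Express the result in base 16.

0xA122C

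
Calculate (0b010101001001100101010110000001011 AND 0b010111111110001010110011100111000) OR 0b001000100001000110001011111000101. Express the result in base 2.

0b11101101001000110011011111001101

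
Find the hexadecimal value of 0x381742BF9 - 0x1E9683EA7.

Subtract column by column in base 16:
  9-7 → 2
  F-A → 5
  B-E → D (borrow)
  2-3-1 → E (borrow)
  4-8-1 → B (borrow)
  7-6-1 → 0
  1-9 → 8 (borrow)
  8-E-1 → 9 (borrow)
  3-1-1 → 1

0x1980BED52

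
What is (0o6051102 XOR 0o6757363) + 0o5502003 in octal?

First 0o6051102 XOR 0o6757363 = 0o0706261.
Add column by column in base 8, right to left:
  1+3 = 4
  6+0 = 6
  2+0 = 2
  6+2 = 0 carry 1
  0+0+1 = 1
  7+5 = 4 carry 1
  0+5+1 = 6

0o6410264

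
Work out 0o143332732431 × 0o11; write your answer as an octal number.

0o1576662256741

Multiply each base-8 digit by 9, carrying:
  1×9 = 9 → write 1 carry 1
  3×9+1 = 28 → write 4 carry 3
  4×9+3 = 39 → write 7 carry 4
  2×9+4 = 22 → write 6 carry 2
  3×9+2 = 29 → write 5 carry 3
  7×9+3 = 66 → write 2 carry 8
  2×9+8 = 26 → write 2 carry 3
  3×9+3 = 30 → write 6 carry 3
  3×9+3 = 30 → write 6 carry 3
  3×9+3 = 30 → write 6 carry 3
  4×9+3 = 39 → write 7 carry 4
  1×9+4 = 13 → write 5 carry 1
  remaining carry: 1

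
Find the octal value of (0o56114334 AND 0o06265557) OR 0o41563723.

0o47567737

0o56114334 AND 0o06265557 = 0o06004114.
Then OR with 0o41563723.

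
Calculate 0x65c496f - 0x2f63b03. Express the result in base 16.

Subtract column by column in base 16:
  f-3 → c
  6-0 → 6
  9-b → e (borrow)
  4-3-1 → 0
  c-6 → 6
  5-f → 6 (borrow)
  6-2-1 → 3

0x3660e6c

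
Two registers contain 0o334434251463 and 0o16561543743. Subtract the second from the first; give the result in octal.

0o315652505520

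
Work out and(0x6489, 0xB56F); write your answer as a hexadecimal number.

0x2409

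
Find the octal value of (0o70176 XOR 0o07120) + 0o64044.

First 0o70176 XOR 0o07120 = 0o77056.
Add column by column in base 8, right to left:
  6+4 = 2 carry 1
  5+4+1 = 2 carry 1
  0+0+1 = 1
  7+4 = 3 carry 1
  7+6+1 = 6 carry 1
  final carry 1

0o163122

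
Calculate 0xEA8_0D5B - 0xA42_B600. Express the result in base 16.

0x465575B

Subtract column by column in base 16:
  B-0 → B
  5-0 → 5
  D-6 → 7
  0-B → 5 (borrow)
  8-2-1 → 5
  A-4 → 6
  E-A → 4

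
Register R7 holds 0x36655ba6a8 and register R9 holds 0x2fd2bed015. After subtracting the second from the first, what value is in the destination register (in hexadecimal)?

0x6929cd693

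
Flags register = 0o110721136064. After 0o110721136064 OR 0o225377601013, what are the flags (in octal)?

0o335777737077

OR each oct digit independently (no carries):
  1|2=3, 1|2=3, 0|5=5, 7|3=7, 2|7=7, 1|7=7, 1|6=7, 3|0=3, 6|1=7, 0|0=0, 6|1=7, 4|3=7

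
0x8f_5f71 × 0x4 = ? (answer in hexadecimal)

0x23d7dc4

Multiply each base-16 digit by 4, carrying:
  1×4 = 4 → write 4
  7×4 = 28 → write c carry 1
  f×4+1 = 61 → write d carry 3
  5×4+3 = 23 → write 7 carry 1
  f×4+1 = 61 → write d carry 3
  8×4+3 = 35 → write 3 carry 2
  remaining carry: 2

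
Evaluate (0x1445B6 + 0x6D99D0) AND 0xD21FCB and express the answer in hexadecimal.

0x801F82

Add column by column in base 16, right to left:
  6+0 = 6
  B+D = 8 carry 1
  5+9+1 = F
  4+9 = D
  4+D = 1 carry 1
  1+6+1 = 8
Sum = 0x81DF86; now AND with 0xD21FCB:
  8&D=8, 1&2=0, D&1=1, F&F=F, 8&C=8, 6&B=2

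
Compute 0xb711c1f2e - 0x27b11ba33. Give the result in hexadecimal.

0x8f60a64fb

Subtract column by column in base 16:
  e-3 → b
  2-3 → f (borrow)
  f-a-1 → 4
  1-b → 6 (borrow)
  c-1-1 → a
  1-1 → 0
  1-b → 6 (borrow)
  7-7-1 → f (borrow)
  b-2-1 → 8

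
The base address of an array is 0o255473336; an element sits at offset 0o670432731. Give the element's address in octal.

0o1146126267

Add column by column in base 8, right to left:
  6+1 = 7
  3+3 = 6
  3+7 = 2 carry 1
  3+2+1 = 6
  7+3 = 2 carry 1
  4+4+1 = 1 carry 1
  5+0+1 = 6
  5+7 = 4 carry 1
  2+6+1 = 1 carry 1
  final carry 1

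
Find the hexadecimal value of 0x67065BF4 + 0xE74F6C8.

0x757B52BC

Add column by column in base 16, right to left:
  4+8 = C
  F+C = B carry 1
  B+6+1 = 2 carry 1
  5+F+1 = 5 carry 1
  6+4+1 = B
  0+7 = 7
  7+E = 5 carry 1
  6+0+1 = 7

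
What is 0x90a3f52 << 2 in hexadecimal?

0x2428fd48

2 bits is not a whole number of base-16 digits; in binary: 1001000010100011111101010010 << 2 = 100100001010001111110101001000.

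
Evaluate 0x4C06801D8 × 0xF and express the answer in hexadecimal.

0x4746181BA8

Multiply each base-16 digit by 15, carrying:
  8×15 = 120 → write 8 carry 7
  D×15+7 = 202 → write A carry 12
  1×15+12 = 27 → write B carry 1
  0×15+1 = 1 → write 1
  8×15 = 120 → write 8 carry 7
  6×15+7 = 97 → write 1 carry 6
  0×15+6 = 6 → write 6
  C×15 = 180 → write 4 carry 11
  4×15+11 = 71 → write 7 carry 4
  remaining carry: 4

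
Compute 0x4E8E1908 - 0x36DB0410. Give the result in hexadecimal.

Subtract column by column in base 16:
  8-0 → 8
  0-1 → F (borrow)
  9-4-1 → 4
  1-0 → 1
  E-B → 3
  8-D → B (borrow)
  E-6-1 → 7
  4-3 → 1

0x17B314F8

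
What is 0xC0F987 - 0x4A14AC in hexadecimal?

0x76E4DB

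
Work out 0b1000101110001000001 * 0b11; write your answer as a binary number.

Multiply each base-2 digit by 3, carrying:
  1×3 = 3 → write 1 carry 1
  0×3+1 = 1 → write 1
  0×3 = 0 → write 0
  0×3 = 0 → write 0
  0×3 = 0 → write 0
  0×3 = 0 → write 0
  1×3 = 3 → write 1 carry 1
  0×3+1 = 1 → write 1
  0×3 = 0 → write 0
  0×3 = 0 → write 0
  1×3 = 3 → write 1 carry 1
  1×3+1 = 4 → write 0 carry 2
  1×3+2 = 5 → write 1 carry 2
  0×3+2 = 2 → write 0 carry 1
  1×3+1 = 4 → write 0 carry 2
  0×3+2 = 2 → write 0 carry 1
  0×3+1 = 1 → write 1
  0×3 = 0 → write 0
  1×3 = 3 → write 1 carry 1
  remaining carry: 1

0b11010001010011000011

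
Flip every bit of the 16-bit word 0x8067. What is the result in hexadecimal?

0x7F98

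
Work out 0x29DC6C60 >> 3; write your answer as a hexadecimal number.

0x53B8D8C

3 bits is not a whole number of base-16 digits; in binary: 101001110111000110110001100000 >> 3 = 101001110111000110110001100.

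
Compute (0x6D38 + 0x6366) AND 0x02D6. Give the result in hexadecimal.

0x96

Add column by column in base 16, right to left:
  8+6 = E
  3+6 = 9
  D+3 = 0 carry 1
  6+6+1 = D
Sum = 0xD09E; now AND with 0x02D6:
  D&0=0, 0&2=0, 9&D=9, E&6=6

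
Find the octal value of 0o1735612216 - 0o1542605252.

0o173004744

Subtract column by column in base 8:
  6-2 → 4
  1-5 → 4 (borrow)
  2-2-1 → 7 (borrow)
  2-5-1 → 4 (borrow)
  1-0-1 → 0
  6-6 → 0
  5-2 → 3
  3-4 → 7 (borrow)
  7-5-1 → 1
  1-1 → 0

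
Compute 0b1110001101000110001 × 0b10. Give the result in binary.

Multiply each base-2 digit by 2, carrying:
  1×2 = 2 → write 0 carry 1
  0×2+1 = 1 → write 1
  0×2 = 0 → write 0
  0×2 = 0 → write 0
  1×2 = 2 → write 0 carry 1
  1×2+1 = 3 → write 1 carry 1
  0×2+1 = 1 → write 1
  0×2 = 0 → write 0
  0×2 = 0 → write 0
  1×2 = 2 → write 0 carry 1
  0×2+1 = 1 → write 1
  1×2 = 2 → write 0 carry 1
  1×2+1 = 3 → write 1 carry 1
  0×2+1 = 1 → write 1
  0×2 = 0 → write 0
  0×2 = 0 → write 0
  1×2 = 2 → write 0 carry 1
  1×2+1 = 3 → write 1 carry 1
  1×2+1 = 3 → write 1 carry 1
  remaining carry: 1

0b11100011010001100010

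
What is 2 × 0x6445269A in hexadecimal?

0xC88A4D34

Multiply each base-16 digit by 2, carrying:
  A×2 = 20 → write 4 carry 1
  9×2+1 = 19 → write 3 carry 1
  6×2+1 = 13 → write D
  2×2 = 4 → write 4
  5×2 = 10 → write A
  4×2 = 8 → write 8
  4×2 = 8 → write 8
  6×2 = 12 → write C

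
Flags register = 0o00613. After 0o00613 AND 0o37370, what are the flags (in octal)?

0o00210

AND each oct digit independently (no carries):
  0&3=0, 0&7=0, 6&3=2, 1&7=1, 3&0=0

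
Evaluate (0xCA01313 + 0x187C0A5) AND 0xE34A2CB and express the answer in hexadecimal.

Add column by column in base 16, right to left:
  3+5 = 8
  1+A = B
  3+0 = 3
  1+C = D
  0+7 = 7
  A+8 = 2 carry 1
  C+1+1 = E
Sum = 0xE27D3B8; now AND with 0xE34A2CB:
  E&E=E, 2&3=2, 7&4=4, D&A=8, 3&2=2, B&C=8, 8&B=8

0xE248288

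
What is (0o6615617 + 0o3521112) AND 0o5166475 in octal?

0o126431

Add column by column in base 8, right to left:
  7+2 = 1 carry 1
  1+1+1 = 3
  6+1 = 7
  5+1 = 6
  1+2 = 3
  6+5 = 3 carry 1
  6+3+1 = 2 carry 1
  final carry 1
Sum = 0o12336731; now AND with 0o5166475:
  1&0=0, 2&5=0, 3&1=1, 3&6=2, 6&6=6, 7&4=4, 3&7=3, 1&5=1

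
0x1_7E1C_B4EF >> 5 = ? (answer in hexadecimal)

0xBF0E5A7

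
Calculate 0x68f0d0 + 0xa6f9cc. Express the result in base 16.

0x10fea9c

Add column by column in base 16, right to left:
  0+c = c
  d+c = 9 carry 1
  0+9+1 = a
  f+f = e carry 1
  8+6+1 = f
  6+a = 0 carry 1
  final carry 1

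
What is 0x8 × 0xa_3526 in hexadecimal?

0x51a930

Multiply each base-16 digit by 8, carrying:
  6×8 = 48 → write 0 carry 3
  2×8+3 = 19 → write 3 carry 1
  5×8+1 = 41 → write 9 carry 2
  3×8+2 = 26 → write a carry 1
  a×8+1 = 81 → write 1 carry 5
  remaining carry: 5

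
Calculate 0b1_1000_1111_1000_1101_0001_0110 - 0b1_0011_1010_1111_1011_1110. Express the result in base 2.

0b1011110111101110101011000

Subtract column by column in base 2:
  0-0 → 0
  1-1 → 0
  1-1 → 0
  0-1 → 1 (borrow)
  1-1-1 → 1 (borrow)
  0-1-1 → 0 (borrow)
  0-0-1 → 1 (borrow)
  0-1-1 → 0 (borrow)
  1-1-1 → 1 (borrow)
  0-1-1 → 0 (borrow)
  1-1-1 → 1 (borrow)
  1-1-1 → 1 (borrow)
  0-0-1 → 1 (borrow)
  0-1-1 → 0 (borrow)
  0-0-1 → 1 (borrow)
  1-1-1 → 1 (borrow)
  1-1-1 → 1 (borrow)
  1-1-1 → 1 (borrow)
  1-0-1 → 0
  1-0 → 1
  0-1 → 1 (borrow)
  0-0-1 → 1 (borrow)
  0-0-1 → 1 (borrow)
  1-0-1 → 0
  1-0 → 1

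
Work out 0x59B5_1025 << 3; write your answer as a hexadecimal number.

0x2CDA88128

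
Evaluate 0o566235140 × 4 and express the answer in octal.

0o2731164600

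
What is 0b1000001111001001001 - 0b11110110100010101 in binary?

0b100011000100110100

Subtract column by column in base 2:
  1-1 → 0
  0-0 → 0
  0-1 → 1 (borrow)
  1-0-1 → 0
  0-1 → 1 (borrow)
  0-0-1 → 1 (borrow)
  1-0-1 → 0
  0-0 → 0
  0-1 → 1 (borrow)
  1-0-1 → 0
  1-1 → 0
  1-1 → 0
  1-0 → 1
  0-1 → 1 (borrow)
  0-1-1 → 0 (borrow)
  0-1-1 → 0 (borrow)
  0-1-1 → 0 (borrow)
  0-0-1 → 1 (borrow)
  1-0-1 → 0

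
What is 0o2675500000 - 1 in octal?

0o2675477777

The trailing 5 digits are 0, so subtracting 1 borrows through: they become 7 and the next digit up decrements.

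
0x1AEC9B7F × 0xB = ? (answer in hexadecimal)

0x1282AAE75

Multiply each base-16 digit by 11, carrying:
  F×11 = 165 → write 5 carry 10
  7×11+10 = 87 → write 7 carry 5
  B×11+5 = 126 → write E carry 7
  9×11+7 = 106 → write A carry 6
  C×11+6 = 138 → write A carry 8
  E×11+8 = 162 → write 2 carry 10
  A×11+10 = 120 → write 8 carry 7
  1×11+7 = 18 → write 2 carry 1
  remaining carry: 1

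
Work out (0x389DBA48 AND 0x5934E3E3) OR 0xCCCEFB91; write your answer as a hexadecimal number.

0x389DBA48 AND 0x5934E3E3 = 0x1814A240.
Then OR with 0xCCCEFB91.

0xDCDEFBD1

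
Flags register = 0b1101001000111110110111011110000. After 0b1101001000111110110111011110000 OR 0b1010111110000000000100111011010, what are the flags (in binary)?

0b1111111110111110110111111111010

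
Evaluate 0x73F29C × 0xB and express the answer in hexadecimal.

Multiply each base-16 digit by 11, carrying:
  C×11 = 132 → write 4 carry 8
  9×11+8 = 107 → write B carry 6
  2×11+6 = 28 → write C carry 1
  F×11+1 = 166 → write 6 carry 10
  3×11+10 = 43 → write B carry 2
  7×11+2 = 79 → write F carry 4
  remaining carry: 4

0x4FB6CB4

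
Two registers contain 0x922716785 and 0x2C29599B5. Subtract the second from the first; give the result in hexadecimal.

0x65FDBCDD0

Subtract column by column in base 16:
  5-5 → 0
  8-B → D (borrow)
  7-9-1 → D (borrow)
  6-9-1 → C (borrow)
  1-5-1 → B (borrow)
  7-9-1 → D (borrow)
  2-2-1 → F (borrow)
  2-C-1 → 5 (borrow)
  9-2-1 → 6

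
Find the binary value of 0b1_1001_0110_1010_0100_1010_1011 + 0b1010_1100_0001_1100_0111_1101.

Add column by column in base 2, right to left:
  1+1 = 0 carry 1
  1+0+1 = 0 carry 1
  0+1+1 = 0 carry 1
  1+1+1 = 1 carry 1
  0+1+1 = 0 carry 1
  1+1+1 = 1 carry 1
  0+1+1 = 0 carry 1
  1+0+1 = 0 carry 1
  0+0+1 = 1
  0+0 = 0
  1+1 = 0 carry 1
  0+1+1 = 0 carry 1
  0+1+1 = 0 carry 1
  1+0+1 = 0 carry 1
  0+0+1 = 1
  1+0 = 1
  0+0 = 0
  1+0 = 1
  1+1 = 0 carry 1
  0+1+1 = 0 carry 1
  1+0+1 = 0 carry 1
  0+1+1 = 0 carry 1
  0+0+1 = 1
  1+1 = 0 carry 1
  1+0+1 = 0 carry 1
  final carry 1

0b10010000101100000100101000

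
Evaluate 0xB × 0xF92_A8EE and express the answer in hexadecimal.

Multiply each base-16 digit by 11, carrying:
  E×11 = 154 → write A carry 9
  E×11+9 = 163 → write 3 carry 10
  8×11+10 = 98 → write 2 carry 6
  A×11+6 = 116 → write 4 carry 7
  2×11+7 = 29 → write D carry 1
  9×11+1 = 100 → write 4 carry 6
  F×11+6 = 171 → write B carry 10
  remaining carry: A

0xAB4D423A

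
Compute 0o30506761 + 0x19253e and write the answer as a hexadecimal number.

0x7bb32f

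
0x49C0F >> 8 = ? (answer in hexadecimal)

Shifting right by 8 bits = 2 hex digits: drop the last 2.

0x49C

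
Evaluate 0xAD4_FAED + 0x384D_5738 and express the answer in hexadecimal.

Add column by column in base 16, right to left:
  D+8 = 5 carry 1
  E+3+1 = 2 carry 1
  A+7+1 = 2 carry 1
  F+5+1 = 5 carry 1
  4+D+1 = 2 carry 1
  D+4+1 = 2 carry 1
  A+8+1 = 3 carry 1
  0+3+1 = 4

0x43225225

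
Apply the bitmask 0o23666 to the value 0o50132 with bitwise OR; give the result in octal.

0o73776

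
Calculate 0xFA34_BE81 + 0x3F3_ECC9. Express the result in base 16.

0xFE28AB4A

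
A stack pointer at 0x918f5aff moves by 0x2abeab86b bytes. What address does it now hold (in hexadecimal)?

0x33d7a136a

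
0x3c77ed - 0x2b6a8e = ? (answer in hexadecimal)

Subtract column by column in base 16:
  d-e → f (borrow)
  e-8-1 → 5
  7-a → d (borrow)
  7-6-1 → 0
  c-b → 1
  3-2 → 1

0x110d5f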